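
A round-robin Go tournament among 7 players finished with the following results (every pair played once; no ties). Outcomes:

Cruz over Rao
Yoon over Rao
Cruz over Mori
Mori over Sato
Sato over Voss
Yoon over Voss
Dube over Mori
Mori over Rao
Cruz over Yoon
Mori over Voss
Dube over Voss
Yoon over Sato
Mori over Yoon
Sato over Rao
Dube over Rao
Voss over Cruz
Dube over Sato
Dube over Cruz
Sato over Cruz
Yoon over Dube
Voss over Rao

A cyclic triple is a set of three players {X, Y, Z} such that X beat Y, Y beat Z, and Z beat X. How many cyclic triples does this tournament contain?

Win totals: Sato 3, Dube 5, Yoon 4, Cruz 3, Rao 0, Voss 2, Mori 4.
A player with w wins dominates both others in C(w,2) triples; summing gives 3 + 10 + 6 + 3 + 0 + 1 + 6 = 29 transitive triples.
Total triples C(7,3) = 35, so cyclic triples = 35 − 29 = 6.

6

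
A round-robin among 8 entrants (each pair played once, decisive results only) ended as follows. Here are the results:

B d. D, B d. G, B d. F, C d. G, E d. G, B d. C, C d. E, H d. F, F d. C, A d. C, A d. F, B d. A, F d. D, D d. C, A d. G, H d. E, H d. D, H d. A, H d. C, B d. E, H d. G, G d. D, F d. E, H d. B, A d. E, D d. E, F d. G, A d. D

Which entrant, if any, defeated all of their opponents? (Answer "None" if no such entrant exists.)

H has 7 wins out of 7 opponents — a perfect record.

H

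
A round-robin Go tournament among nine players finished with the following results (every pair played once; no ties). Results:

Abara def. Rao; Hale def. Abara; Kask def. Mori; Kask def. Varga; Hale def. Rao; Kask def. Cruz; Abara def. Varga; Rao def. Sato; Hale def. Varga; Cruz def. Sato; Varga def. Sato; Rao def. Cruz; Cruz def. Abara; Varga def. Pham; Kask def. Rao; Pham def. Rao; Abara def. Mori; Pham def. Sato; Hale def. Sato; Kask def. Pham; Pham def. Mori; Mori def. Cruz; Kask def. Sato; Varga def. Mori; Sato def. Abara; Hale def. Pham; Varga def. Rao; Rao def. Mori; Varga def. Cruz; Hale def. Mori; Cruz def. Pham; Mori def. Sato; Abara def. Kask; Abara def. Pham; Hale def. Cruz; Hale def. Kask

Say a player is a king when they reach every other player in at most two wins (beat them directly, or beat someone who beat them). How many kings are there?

1

Abara cannot reach Hale in two steps.
Pham cannot reach Varga, Kask, Hale in two steps.
Sato cannot reach Cruz, Hale in two steps.
Mori cannot reach Varga, Kask, Rao, Hale in two steps.
Varga cannot reach Kask, Hale in two steps.
Kask cannot reach Hale in two steps.
Rao cannot reach Varga, Kask, Hale in two steps.
Cruz cannot reach Hale in two steps.
Hale reaches everyone (king).
Kings: Hale — 1.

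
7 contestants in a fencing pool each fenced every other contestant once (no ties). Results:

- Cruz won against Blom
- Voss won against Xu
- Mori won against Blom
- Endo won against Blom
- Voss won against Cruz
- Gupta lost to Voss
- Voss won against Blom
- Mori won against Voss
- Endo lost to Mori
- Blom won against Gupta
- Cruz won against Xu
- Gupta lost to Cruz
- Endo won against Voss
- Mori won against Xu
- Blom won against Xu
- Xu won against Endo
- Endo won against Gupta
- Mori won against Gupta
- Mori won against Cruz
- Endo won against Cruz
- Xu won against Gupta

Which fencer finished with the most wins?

Mori

Win totals: Endo 4, Cruz 3, Mori 6, Xu 2, Voss 4, Gupta 0, Blom 2.
Mori leads with 6 wins (next highest: 4).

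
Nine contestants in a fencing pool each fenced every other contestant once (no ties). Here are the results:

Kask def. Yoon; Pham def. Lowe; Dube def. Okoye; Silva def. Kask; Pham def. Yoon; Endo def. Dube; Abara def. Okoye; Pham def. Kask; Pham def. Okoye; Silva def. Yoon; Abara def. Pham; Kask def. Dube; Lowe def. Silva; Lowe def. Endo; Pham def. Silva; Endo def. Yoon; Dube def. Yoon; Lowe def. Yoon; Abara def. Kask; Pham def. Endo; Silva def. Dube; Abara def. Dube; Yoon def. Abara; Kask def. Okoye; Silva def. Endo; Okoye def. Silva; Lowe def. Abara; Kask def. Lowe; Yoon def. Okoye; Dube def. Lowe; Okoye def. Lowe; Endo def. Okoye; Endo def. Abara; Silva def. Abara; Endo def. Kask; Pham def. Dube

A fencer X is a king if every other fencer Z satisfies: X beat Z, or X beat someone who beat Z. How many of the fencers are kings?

Dube cannot reach Pham, Kask in two steps.
Silva reaches everyone (king).
Lowe reaches everyone (king).
Pham reaches everyone (king).
Endo reaches everyone (king).
Yoon cannot reach Endo in two steps.
Okoye cannot reach Pham in two steps.
Kask cannot reach Pham in two steps.
Abara reaches everyone (king).
Kings: Silva, Lowe, Pham, Endo, Abara — 5.

5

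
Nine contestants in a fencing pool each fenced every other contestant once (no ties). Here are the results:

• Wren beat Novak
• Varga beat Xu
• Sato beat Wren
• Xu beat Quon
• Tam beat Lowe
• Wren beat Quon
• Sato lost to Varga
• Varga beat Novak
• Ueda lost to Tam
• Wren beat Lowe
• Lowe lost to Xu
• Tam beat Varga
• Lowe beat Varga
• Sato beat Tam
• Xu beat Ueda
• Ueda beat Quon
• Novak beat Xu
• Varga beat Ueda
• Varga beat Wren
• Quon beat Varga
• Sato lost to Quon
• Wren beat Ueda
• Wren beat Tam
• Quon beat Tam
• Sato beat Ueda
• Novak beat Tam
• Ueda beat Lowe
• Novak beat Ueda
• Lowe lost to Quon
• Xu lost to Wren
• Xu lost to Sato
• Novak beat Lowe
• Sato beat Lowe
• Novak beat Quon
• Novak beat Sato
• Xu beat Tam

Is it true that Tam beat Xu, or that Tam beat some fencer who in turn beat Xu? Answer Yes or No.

Yes

Tam did not beat Xu directly.
Tam beat Lowe, Varga, Ueda. Of those, Varga beat Xu.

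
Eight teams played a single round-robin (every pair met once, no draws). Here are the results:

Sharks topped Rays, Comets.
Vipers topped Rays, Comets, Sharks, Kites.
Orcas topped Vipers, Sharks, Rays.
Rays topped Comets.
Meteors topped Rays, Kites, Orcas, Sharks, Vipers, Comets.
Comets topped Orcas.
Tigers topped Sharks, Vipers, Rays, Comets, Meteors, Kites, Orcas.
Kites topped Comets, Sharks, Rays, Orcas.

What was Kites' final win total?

4

Kites' results: beat Sharks, Rays, Orcas, Comets; lost to Meteors, Vipers, Tigers.
That is 4 wins.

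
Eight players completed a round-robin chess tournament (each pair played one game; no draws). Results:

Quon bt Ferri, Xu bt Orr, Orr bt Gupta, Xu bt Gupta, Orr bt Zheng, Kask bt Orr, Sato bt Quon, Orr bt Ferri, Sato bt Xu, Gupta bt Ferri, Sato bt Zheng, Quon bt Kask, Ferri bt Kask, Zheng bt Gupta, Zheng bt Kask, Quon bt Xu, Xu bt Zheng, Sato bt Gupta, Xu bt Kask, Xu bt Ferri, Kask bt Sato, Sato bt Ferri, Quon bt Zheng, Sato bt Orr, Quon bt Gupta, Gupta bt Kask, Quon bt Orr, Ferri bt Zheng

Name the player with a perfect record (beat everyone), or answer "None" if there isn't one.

None

Highest win total is Sato with 6 (out of 7 possible).
Sato lost to Kask, so no player went undefeated.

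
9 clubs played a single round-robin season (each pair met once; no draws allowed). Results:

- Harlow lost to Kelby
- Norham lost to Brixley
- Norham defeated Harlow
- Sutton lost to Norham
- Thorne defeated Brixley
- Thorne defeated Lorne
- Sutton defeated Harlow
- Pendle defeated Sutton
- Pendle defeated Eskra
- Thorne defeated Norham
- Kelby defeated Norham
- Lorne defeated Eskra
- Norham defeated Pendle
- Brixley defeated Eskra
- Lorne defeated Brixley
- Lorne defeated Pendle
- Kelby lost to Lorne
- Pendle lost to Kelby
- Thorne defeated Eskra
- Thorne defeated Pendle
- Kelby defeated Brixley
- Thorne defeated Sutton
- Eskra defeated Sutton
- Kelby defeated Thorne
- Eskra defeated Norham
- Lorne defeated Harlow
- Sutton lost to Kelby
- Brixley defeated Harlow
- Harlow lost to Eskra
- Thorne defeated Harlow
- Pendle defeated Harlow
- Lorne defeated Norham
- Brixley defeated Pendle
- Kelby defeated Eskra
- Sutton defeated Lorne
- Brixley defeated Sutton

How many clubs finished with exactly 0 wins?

Win totals: Norham 3, Lorne 6, Harlow 0, Eskra 3, Kelby 7, Pendle 3, Thorne 7, Brixley 5, Sutton 2.
Exactly 0: Harlow — 1 club.

1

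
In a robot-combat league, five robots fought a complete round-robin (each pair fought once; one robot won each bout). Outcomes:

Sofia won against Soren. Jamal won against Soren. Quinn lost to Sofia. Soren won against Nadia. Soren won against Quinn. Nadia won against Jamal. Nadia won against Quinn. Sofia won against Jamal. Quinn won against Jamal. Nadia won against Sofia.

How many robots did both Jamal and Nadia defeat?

Jamal beat: Soren.
Nadia beat: Sofia, Jamal, Quinn.
No one was beaten by both.

0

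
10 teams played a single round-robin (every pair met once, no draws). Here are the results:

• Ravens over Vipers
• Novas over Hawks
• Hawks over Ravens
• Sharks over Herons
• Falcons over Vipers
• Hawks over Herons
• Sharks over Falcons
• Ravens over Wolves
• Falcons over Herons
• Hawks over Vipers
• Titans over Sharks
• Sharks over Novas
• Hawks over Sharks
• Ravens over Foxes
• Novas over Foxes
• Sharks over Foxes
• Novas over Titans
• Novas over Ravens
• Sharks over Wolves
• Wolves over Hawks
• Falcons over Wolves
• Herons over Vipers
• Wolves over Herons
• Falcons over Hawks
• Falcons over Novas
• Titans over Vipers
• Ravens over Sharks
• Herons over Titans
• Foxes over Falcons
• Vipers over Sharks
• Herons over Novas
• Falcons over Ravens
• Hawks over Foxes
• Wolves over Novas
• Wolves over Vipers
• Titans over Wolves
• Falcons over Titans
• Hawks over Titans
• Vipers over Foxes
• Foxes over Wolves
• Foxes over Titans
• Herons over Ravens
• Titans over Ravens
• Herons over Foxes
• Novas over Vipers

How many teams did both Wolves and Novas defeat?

Wolves beat: Novas, Vipers, Herons, Hawks.
Novas beat: Ravens, Foxes, Vipers, Hawks, Titans.
Both beat: Vipers, Hawks — 2.

2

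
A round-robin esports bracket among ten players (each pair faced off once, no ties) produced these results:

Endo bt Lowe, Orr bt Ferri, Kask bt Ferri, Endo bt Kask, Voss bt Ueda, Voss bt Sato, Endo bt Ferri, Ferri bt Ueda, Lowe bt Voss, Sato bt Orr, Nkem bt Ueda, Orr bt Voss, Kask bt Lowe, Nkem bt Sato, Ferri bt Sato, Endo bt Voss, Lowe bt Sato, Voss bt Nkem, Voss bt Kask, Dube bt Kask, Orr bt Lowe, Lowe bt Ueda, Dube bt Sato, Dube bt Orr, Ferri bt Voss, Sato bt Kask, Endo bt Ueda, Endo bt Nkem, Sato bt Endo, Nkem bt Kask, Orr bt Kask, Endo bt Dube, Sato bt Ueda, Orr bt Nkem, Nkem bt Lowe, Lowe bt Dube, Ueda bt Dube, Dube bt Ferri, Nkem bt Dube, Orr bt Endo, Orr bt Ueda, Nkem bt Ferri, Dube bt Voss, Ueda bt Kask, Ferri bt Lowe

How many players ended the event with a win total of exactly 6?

1

Win totals: Ueda 2, Ferri 4, Sato 4, Nkem 6, Lowe 4, Dube 5, Endo 7, Kask 2, Orr 7, Voss 4.
Exactly 6: Nkem — 1 player.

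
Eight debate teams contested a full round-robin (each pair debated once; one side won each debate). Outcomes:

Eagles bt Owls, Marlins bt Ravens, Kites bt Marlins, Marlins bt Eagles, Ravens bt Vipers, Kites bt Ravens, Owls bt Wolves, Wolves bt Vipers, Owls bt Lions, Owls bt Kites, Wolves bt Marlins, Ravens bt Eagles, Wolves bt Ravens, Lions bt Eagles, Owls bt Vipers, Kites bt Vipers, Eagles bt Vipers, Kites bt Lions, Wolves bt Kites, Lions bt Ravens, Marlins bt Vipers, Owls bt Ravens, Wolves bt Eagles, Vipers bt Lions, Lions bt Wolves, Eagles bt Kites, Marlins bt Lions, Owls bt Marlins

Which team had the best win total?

Win totals: Lions 3, Vipers 1, Owls 6, Ravens 2, Eagles 3, Wolves 5, Kites 4, Marlins 4.
Owls leads with 6 wins (next highest: 5).

Owls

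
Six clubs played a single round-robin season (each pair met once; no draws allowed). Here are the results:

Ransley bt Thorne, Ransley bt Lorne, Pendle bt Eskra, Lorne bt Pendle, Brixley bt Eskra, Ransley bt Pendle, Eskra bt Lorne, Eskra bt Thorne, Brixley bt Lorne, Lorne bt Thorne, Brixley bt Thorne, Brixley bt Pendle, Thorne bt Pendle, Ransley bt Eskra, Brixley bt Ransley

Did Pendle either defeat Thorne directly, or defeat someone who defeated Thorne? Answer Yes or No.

Yes

Pendle did not beat Thorne directly.
Pendle beat Eskra. Of those, Eskra beat Thorne.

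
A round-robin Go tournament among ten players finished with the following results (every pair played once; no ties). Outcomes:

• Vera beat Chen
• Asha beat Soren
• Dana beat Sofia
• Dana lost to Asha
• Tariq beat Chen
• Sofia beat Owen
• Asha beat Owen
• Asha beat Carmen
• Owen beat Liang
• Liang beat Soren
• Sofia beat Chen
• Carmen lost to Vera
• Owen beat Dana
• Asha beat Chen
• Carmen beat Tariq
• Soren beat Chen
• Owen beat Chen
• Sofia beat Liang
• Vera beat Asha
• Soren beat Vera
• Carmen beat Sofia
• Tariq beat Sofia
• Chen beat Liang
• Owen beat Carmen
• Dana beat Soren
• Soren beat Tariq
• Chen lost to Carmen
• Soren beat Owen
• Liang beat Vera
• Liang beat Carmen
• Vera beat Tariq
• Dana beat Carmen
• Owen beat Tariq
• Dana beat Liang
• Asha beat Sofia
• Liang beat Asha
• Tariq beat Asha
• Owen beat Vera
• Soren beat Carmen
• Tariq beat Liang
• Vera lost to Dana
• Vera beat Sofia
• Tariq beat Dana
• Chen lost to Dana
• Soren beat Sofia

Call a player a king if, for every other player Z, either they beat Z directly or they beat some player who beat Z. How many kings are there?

Chen cannot reach Owen, Dana, Tariq, Sofia in two steps.
Carmen cannot reach Vera, Soren in two steps.
Owen reaches everyone (king).
Dana reaches everyone (king).
Vera reaches everyone (king).
Soren reaches everyone (king).
Liang reaches everyone (king).
Asha reaches everyone (king).
Tariq reaches everyone (king).
Sofia reaches everyone (king).
Kings: Owen, Dana, Vera, Soren, Liang, Asha, Tariq, Sofia — 8.

8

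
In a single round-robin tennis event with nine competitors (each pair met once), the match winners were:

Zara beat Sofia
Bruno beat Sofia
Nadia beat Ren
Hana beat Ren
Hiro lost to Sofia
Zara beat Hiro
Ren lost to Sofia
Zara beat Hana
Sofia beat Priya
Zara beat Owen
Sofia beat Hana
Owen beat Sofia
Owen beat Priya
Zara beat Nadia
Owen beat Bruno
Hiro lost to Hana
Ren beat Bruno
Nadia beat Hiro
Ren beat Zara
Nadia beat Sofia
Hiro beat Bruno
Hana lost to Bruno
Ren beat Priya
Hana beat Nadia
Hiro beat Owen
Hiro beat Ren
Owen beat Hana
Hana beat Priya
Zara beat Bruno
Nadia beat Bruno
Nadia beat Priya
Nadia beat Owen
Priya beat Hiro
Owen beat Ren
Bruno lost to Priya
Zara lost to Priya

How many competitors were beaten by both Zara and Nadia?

4

Zara beat: Hiro, Owen, Bruno, Sofia, Nadia, Hana.
Nadia beat: Hiro, Priya, Ren, Owen, Bruno, Sofia.
Both beat: Hiro, Owen, Bruno, Sofia — 4.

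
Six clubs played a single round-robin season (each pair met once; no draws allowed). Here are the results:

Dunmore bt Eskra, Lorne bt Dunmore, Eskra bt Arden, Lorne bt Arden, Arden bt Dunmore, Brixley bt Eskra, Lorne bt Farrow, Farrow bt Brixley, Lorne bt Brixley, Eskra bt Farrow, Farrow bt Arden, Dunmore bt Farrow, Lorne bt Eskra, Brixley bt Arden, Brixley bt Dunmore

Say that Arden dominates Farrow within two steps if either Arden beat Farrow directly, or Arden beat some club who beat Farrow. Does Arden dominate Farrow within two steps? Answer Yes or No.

Arden did not beat Farrow directly.
Arden beat Dunmore. Of those, Dunmore beat Farrow.

Yes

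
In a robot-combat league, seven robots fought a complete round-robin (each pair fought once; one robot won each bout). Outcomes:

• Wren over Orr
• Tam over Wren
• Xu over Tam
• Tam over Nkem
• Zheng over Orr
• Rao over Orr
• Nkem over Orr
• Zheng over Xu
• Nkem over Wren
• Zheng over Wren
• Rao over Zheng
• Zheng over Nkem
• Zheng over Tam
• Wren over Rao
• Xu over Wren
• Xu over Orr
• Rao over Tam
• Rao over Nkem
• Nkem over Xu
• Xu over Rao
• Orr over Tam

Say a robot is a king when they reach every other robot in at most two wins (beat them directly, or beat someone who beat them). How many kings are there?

3

Rao reaches everyone (king).
Wren cannot reach Xu in two steps.
Orr cannot reach Rao, Zheng, Xu in two steps.
Zheng reaches everyone (king).
Tam cannot reach Zheng in two steps.
Nkem cannot reach Zheng in two steps.
Xu reaches everyone (king).
Kings: Rao, Zheng, Xu — 3.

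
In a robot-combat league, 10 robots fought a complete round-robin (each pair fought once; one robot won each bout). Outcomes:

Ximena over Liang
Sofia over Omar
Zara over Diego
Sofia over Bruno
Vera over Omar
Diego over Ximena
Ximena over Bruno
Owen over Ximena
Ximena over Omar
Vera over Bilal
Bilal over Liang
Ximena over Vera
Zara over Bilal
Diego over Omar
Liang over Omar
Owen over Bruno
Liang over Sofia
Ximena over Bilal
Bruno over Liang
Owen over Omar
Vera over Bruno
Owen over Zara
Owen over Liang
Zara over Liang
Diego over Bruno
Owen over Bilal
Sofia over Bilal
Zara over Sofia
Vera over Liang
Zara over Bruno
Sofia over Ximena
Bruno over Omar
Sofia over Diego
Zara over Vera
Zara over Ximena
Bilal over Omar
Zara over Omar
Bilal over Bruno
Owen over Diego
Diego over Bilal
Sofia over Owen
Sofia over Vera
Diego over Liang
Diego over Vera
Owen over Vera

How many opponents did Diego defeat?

6

Diego's results: beat Bruno, Vera, Omar, Bilal, Liang, Ximena; lost to Zara, Owen, Sofia.
That is 6 wins.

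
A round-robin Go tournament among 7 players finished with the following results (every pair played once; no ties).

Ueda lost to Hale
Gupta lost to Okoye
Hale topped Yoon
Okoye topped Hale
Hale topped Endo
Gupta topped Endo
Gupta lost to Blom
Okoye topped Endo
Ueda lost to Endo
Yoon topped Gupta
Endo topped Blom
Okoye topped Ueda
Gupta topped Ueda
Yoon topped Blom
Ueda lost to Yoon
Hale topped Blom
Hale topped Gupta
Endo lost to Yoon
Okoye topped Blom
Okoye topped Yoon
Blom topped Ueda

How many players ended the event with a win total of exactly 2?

Win totals: Gupta 2, Ueda 0, Endo 2, Blom 2, Hale 5, Yoon 4, Okoye 6.
Exactly 2: Gupta, Endo, Blom — 3 players.

3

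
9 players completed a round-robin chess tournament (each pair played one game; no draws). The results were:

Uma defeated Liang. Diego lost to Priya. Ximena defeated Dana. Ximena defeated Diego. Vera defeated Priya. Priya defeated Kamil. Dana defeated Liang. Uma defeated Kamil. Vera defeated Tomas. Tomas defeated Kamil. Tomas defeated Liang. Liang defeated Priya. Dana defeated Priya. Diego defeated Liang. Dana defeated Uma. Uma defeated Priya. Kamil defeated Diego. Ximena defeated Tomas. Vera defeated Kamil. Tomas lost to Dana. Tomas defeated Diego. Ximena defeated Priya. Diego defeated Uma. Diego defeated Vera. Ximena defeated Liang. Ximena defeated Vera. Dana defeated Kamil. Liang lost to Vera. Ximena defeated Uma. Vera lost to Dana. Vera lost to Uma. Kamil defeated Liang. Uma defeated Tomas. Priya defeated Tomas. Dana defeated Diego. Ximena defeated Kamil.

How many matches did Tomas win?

3

Tomas' results: beat Diego, Liang, Kamil; lost to Uma, Vera, Priya, Dana, Ximena.
That is 3 wins.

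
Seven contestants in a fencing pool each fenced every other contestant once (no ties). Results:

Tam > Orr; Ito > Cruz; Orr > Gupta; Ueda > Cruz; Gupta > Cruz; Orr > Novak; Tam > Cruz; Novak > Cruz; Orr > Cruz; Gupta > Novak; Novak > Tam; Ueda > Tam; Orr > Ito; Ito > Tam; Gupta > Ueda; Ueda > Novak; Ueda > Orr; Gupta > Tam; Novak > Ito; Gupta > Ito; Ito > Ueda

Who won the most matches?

Win totals: Novak 3, Gupta 5, Tam 2, Cruz 0, Ueda 4, Ito 3, Orr 4.
Gupta leads with 5 wins (next highest: 4).

Gupta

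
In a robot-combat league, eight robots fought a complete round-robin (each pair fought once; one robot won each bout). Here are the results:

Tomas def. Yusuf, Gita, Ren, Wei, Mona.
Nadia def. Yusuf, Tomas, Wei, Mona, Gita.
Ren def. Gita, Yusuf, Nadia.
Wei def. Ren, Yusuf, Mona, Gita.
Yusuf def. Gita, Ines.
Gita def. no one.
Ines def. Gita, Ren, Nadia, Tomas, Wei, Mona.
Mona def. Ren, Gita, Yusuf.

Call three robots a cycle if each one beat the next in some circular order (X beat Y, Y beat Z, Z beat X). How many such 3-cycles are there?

Win totals: Tomas 5, Gita 0, Nadia 5, Mona 3, Ines 6, Ren 3, Wei 4, Yusuf 2.
A robot with w wins dominates both others in C(w,2) triples; summing gives 10 + 0 + 10 + 3 + 15 + 3 + 6 + 1 = 48 transitive triples.
Total triples C(8,3) = 56, so cyclic triples = 56 − 48 = 8.

8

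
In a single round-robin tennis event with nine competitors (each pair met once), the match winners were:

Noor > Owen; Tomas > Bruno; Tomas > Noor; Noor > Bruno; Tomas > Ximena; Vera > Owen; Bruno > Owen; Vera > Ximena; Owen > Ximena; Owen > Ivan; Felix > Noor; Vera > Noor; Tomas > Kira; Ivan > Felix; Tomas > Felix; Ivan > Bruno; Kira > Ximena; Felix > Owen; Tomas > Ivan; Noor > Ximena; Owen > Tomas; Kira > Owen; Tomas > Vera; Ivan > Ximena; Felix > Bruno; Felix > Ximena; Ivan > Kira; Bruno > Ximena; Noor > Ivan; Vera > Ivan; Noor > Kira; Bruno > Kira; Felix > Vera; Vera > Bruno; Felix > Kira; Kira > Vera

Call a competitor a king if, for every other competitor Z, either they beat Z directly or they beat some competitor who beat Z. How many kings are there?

5

Ximena cannot reach Ivan, Noor, Felix, Vera, Owen, Kira, Bruno, Tomas in two steps.
Ivan cannot reach Tomas in two steps.
Noor reaches everyone (king).
Felix reaches everyone (king).
Vera reaches everyone (king).
Owen reaches everyone (king).
Kira cannot reach Felix in two steps.
Bruno cannot reach Noor, Felix in two steps.
Tomas reaches everyone (king).
Kings: Noor, Felix, Vera, Owen, Tomas — 5.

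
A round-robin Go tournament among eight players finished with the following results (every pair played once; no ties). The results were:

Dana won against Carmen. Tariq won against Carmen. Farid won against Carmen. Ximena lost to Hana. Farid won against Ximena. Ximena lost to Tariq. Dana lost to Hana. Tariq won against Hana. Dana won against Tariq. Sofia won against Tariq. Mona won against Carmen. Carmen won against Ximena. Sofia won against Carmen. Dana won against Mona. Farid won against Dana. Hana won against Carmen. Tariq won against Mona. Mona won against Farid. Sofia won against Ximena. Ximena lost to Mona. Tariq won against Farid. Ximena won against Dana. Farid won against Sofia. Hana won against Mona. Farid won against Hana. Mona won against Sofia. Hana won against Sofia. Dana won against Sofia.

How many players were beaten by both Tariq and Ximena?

Tariq beat: Carmen, Farid, Ximena, Mona, Hana.
Ximena beat: Dana.
No one was beaten by both.

0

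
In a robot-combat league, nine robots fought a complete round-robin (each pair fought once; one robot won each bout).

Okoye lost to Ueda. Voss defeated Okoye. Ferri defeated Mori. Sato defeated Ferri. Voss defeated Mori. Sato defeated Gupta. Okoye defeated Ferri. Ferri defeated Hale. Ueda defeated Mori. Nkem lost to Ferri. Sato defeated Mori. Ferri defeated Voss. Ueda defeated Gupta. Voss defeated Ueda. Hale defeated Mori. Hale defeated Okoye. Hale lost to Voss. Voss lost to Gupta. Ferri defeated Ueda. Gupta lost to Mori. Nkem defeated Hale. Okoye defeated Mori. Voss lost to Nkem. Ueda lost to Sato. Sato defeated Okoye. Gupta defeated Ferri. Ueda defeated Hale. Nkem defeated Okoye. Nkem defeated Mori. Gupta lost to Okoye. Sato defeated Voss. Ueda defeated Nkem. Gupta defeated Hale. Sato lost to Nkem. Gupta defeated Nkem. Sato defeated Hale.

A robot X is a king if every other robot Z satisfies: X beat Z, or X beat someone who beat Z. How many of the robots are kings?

Ferri reaches everyone (king).
Mori cannot reach Sato, Ueda, Okoye in two steps.
Voss cannot reach Sato in two steps.
Sato reaches everyone (king).
Ueda reaches everyone (king).
Okoye cannot reach Sato in two steps.
Nkem reaches everyone (king).
Hale cannot reach Voss, Sato, Ueda, Nkem in two steps.
Gupta reaches everyone (king).
Kings: Ferri, Sato, Ueda, Nkem, Gupta — 5.

5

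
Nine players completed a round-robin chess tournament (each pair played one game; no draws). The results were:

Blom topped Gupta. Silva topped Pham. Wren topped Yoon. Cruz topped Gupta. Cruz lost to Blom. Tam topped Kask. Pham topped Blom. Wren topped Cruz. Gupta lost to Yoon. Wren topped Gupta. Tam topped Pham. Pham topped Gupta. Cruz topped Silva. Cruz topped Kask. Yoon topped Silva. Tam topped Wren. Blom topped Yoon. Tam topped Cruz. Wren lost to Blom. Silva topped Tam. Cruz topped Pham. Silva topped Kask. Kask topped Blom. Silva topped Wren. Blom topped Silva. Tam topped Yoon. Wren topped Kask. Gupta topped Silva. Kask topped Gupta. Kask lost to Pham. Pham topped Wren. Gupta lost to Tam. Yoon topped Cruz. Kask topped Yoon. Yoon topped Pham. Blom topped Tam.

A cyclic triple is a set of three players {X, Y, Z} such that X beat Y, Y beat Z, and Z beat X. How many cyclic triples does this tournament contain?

Win totals: Cruz 4, Kask 3, Blom 6, Gupta 1, Silva 4, Tam 6, Yoon 4, Pham 4, Wren 4.
A player with w wins dominates both others in C(w,2) triples; summing gives 6 + 3 + 15 + 0 + 6 + 15 + 6 + 6 + 6 = 63 transitive triples.
Total triples C(9,3) = 84, so cyclic triples = 84 − 63 = 21.

21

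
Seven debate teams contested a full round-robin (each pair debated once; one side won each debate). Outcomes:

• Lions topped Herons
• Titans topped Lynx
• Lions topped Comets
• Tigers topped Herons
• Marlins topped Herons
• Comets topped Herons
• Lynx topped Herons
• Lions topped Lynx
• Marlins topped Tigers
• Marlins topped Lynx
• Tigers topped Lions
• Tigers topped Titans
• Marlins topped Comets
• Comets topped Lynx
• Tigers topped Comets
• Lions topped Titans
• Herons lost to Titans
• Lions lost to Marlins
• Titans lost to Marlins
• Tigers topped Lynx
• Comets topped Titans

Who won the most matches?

Marlins

Win totals: Tigers 5, Herons 0, Titans 2, Marlins 6, Lynx 1, Comets 3, Lions 4.
Marlins leads with 6 wins (next highest: 5).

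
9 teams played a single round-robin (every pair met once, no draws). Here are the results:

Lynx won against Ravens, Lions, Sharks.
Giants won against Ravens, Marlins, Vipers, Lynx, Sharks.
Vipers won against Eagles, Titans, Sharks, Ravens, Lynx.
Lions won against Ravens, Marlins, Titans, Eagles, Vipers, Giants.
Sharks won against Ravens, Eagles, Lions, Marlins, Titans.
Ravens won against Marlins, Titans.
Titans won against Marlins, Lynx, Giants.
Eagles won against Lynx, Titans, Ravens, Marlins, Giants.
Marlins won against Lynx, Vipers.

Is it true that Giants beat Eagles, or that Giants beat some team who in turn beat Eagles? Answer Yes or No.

Giants did not beat Eagles directly.
Giants beat Sharks, Vipers, Marlins, Ravens, Lynx. Of those, Sharks beat Eagles.

Yes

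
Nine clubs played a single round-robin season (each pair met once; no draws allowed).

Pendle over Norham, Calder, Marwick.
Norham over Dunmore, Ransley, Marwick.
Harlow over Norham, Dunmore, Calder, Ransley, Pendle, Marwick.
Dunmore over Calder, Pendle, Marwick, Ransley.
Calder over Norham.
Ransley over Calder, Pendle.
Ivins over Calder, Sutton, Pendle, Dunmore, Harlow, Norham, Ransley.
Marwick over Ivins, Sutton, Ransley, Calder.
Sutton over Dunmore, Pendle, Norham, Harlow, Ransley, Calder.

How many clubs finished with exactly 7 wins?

Win totals: Ransley 2, Marwick 4, Dunmore 4, Harlow 6, Sutton 6, Calder 1, Ivins 7, Norham 3, Pendle 3.
Exactly 7: Ivins — 1 club.

1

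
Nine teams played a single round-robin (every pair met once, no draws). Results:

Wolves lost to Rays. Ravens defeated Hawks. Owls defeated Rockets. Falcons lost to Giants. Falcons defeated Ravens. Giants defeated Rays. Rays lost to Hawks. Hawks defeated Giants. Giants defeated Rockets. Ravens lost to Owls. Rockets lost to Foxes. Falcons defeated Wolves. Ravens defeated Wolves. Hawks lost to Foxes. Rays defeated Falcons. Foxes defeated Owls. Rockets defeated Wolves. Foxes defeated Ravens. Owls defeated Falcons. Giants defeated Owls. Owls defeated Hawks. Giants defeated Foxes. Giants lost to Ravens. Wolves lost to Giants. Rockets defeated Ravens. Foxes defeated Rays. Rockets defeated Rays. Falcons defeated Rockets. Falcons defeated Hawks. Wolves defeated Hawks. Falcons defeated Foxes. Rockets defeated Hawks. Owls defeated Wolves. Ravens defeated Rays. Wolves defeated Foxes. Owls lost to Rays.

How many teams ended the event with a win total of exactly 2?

Win totals: Owls 5, Rockets 4, Wolves 2, Hawks 2, Ravens 4, Falcons 5, Foxes 5, Rays 3, Giants 6.
Exactly 2: Wolves, Hawks — 2 teams.

2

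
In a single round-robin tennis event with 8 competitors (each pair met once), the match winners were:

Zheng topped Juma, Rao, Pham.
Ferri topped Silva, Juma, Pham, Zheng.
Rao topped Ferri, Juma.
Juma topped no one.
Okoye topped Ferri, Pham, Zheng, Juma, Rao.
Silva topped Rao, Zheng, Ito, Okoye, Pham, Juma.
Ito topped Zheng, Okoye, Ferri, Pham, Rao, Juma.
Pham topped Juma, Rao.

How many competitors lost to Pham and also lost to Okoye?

Pham beat: Rao, Juma.
Okoye beat: Pham, Ferri, Rao, Juma, Zheng.
Both beat: Rao, Juma — 2.

2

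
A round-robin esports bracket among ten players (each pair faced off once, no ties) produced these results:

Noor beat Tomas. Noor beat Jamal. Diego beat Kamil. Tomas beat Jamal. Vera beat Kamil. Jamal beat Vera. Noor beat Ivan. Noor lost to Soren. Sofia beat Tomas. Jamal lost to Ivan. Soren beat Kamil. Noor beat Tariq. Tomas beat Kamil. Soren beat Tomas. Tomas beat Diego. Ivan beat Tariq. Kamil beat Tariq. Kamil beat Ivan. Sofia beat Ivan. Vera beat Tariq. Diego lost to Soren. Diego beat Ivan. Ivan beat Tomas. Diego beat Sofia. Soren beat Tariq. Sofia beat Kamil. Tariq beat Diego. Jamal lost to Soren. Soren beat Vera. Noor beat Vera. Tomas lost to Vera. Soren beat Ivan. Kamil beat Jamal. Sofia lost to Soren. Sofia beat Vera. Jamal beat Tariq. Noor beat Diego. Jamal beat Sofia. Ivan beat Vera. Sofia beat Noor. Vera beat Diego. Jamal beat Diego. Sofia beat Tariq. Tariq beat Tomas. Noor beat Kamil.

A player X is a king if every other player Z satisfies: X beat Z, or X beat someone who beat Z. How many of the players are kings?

Kamil cannot reach Soren, Noor in two steps.
Ivan cannot reach Soren, Noor in two steps.
Tariq cannot reach Soren, Vera, Noor in two steps.
Soren reaches everyone (king).
Vera cannot reach Soren, Noor in two steps.
Sofia cannot reach Soren in two steps.
Noor cannot reach Soren in two steps.
Tomas cannot reach Soren, Noor in two steps.
Diego cannot reach Soren in two steps.
Jamal cannot reach Soren in two steps.
Kings: Soren — 1.

1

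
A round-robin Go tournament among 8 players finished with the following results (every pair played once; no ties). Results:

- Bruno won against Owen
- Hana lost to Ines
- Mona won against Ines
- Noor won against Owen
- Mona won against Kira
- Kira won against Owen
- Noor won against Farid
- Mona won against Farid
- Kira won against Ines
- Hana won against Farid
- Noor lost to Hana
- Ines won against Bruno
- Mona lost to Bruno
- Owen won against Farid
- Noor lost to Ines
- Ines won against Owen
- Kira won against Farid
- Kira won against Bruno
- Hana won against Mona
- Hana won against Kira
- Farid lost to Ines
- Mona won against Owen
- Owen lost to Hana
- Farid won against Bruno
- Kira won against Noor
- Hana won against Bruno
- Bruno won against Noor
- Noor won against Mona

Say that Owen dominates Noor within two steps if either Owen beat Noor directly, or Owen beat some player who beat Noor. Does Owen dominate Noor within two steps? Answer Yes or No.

No

Owen did not beat Noor directly.
Owen beat Farid, but each of them lost to Noor. No two-step path.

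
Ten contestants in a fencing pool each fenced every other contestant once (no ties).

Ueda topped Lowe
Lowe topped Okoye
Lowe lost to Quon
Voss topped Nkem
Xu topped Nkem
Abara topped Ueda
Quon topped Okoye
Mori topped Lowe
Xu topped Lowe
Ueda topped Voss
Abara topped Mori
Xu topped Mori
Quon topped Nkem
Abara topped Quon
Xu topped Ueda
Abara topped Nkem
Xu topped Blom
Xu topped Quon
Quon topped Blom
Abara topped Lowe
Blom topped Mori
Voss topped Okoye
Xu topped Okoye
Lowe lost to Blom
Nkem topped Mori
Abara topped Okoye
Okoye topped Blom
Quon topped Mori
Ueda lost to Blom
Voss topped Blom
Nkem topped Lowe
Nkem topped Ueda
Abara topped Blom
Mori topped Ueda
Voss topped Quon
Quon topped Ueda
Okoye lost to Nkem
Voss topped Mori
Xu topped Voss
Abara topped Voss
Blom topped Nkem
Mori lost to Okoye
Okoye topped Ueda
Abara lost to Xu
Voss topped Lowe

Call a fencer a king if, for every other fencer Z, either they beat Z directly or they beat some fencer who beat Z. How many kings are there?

1

Quon cannot reach Abara, Xu in two steps.
Voss cannot reach Abara, Xu in two steps.
Abara cannot reach Xu in two steps.
Lowe cannot reach Quon, Voss, Abara, Xu, Nkem in two steps.
Mori cannot reach Quon, Abara, Xu, Blom, Nkem in two steps.
Xu reaches everyone (king).
Okoye cannot reach Quon, Abara, Xu in two steps.
Blom cannot reach Quon, Abara, Xu in two steps.
Nkem cannot reach Quon, Abara, Xu in two steps.
Ueda cannot reach Abara, Xu in two steps.
Kings: Xu — 1.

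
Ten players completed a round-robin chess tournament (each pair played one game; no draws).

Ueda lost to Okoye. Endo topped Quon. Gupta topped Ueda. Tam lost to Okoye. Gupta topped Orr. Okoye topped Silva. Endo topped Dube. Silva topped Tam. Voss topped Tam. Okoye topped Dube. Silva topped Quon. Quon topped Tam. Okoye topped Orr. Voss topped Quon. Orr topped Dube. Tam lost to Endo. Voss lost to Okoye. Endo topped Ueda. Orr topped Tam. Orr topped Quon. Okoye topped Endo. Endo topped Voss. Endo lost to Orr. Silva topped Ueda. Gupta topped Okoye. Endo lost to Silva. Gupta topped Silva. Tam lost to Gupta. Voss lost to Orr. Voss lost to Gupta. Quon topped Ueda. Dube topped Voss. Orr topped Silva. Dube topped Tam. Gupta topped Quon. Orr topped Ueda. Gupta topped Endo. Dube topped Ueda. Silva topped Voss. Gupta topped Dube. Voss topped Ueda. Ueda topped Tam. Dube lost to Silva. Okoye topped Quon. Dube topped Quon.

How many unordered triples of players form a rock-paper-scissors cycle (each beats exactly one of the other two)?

0

Win totals: Voss 3, Dube 4, Ueda 1, Orr 7, Gupta 9, Okoye 8, Quon 2, Tam 0, Silva 6, Endo 5.
A player with w wins dominates both others in C(w,2) triples; summing gives 3 + 6 + 0 + 21 + 36 + 28 + 1 + 0 + 15 + 10 = 120 transitive triples.
Total triples C(10,3) = 120, so cyclic triples = 120 − 120 = 0.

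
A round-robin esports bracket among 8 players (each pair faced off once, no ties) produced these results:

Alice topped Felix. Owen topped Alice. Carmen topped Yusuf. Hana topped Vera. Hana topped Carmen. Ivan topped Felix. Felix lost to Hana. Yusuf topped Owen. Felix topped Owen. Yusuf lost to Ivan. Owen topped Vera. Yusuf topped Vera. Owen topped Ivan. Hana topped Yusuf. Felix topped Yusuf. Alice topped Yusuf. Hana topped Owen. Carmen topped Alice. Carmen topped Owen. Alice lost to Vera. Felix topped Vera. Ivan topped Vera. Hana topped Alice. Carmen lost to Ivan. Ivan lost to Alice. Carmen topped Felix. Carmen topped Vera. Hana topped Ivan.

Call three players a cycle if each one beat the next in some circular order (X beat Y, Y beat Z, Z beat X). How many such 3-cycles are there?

Win totals: Alice 3, Vera 1, Carmen 5, Felix 3, Owen 3, Ivan 4, Hana 7, Yusuf 2.
A player with w wins dominates both others in C(w,2) triples; summing gives 3 + 0 + 10 + 3 + 3 + 6 + 21 + 1 = 47 transitive triples.
Total triples C(8,3) = 56, so cyclic triples = 56 − 47 = 9.

9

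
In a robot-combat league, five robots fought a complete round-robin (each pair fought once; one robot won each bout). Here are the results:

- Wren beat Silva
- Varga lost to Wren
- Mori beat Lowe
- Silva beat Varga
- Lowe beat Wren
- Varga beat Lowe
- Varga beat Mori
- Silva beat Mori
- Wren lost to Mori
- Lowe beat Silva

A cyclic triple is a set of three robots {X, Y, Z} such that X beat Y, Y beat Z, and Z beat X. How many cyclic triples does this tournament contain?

Win totals: Silva 2, Mori 2, Varga 2, Lowe 2, Wren 2.
A robot with w wins dominates both others in C(w,2) triples; summing gives 1 + 1 + 1 + 1 + 1 = 5 transitive triples.
Total triples C(5,3) = 10, so cyclic triples = 10 − 5 = 5.

5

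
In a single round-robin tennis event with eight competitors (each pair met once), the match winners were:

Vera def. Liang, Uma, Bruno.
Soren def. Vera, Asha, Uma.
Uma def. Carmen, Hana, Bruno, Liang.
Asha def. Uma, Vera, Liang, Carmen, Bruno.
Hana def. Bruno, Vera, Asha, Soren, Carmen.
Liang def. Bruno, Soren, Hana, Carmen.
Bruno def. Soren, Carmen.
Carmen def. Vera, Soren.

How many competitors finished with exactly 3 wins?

2

Win totals: Carmen 2, Soren 3, Liang 4, Hana 5, Vera 3, Bruno 2, Uma 4, Asha 5.
Exactly 3: Soren, Vera — 2 competitors.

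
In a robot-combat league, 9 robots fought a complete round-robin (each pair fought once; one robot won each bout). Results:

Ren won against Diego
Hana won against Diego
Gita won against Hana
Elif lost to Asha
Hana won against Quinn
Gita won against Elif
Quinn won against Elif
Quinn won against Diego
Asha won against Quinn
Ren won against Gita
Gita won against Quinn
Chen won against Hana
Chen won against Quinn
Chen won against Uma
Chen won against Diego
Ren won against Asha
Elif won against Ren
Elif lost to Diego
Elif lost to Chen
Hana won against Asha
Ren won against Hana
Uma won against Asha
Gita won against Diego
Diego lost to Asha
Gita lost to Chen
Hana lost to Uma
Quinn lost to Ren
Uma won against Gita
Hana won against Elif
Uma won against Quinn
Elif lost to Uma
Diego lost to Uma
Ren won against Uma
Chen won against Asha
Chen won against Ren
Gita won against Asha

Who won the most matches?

Win totals: Diego 1, Chen 8, Quinn 2, Asha 3, Gita 5, Uma 6, Ren 6, Hana 4, Elif 1.
Chen leads with 8 wins (next highest: 6).

Chen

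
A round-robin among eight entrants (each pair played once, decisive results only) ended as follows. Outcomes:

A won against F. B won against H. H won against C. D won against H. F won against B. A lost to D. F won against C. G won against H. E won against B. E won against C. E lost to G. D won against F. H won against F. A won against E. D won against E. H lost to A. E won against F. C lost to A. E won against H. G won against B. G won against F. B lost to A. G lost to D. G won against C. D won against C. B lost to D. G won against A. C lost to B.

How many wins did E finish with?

4

E's results: beat B, C, F, H; lost to A, D, G.
That is 4 wins.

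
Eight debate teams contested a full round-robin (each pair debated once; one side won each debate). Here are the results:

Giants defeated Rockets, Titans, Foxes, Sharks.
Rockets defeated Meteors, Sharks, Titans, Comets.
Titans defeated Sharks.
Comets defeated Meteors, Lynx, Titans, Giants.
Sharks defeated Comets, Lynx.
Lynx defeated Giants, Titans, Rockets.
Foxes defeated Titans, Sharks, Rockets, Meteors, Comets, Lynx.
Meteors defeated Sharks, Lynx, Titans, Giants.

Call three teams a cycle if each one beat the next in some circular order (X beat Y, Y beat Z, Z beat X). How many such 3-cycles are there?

Win totals: Foxes 6, Meteors 4, Lynx 3, Rockets 4, Giants 4, Sharks 2, Comets 4, Titans 1.
A team with w wins dominates both others in C(w,2) triples; summing gives 15 + 6 + 3 + 6 + 6 + 1 + 6 + 0 = 43 transitive triples.
Total triples C(8,3) = 56, so cyclic triples = 56 − 43 = 13.

13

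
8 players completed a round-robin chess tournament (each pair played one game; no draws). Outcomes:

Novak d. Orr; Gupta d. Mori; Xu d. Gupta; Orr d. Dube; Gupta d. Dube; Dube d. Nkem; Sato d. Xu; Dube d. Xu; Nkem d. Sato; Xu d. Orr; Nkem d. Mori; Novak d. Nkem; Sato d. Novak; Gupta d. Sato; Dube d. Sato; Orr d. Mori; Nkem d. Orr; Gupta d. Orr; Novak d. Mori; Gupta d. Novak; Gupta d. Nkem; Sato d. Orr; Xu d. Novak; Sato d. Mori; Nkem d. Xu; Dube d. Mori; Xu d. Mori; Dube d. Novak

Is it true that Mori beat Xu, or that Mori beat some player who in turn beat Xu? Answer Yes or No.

No

Mori did not beat Xu directly.
Mori beat no one, so there is no intermediate player.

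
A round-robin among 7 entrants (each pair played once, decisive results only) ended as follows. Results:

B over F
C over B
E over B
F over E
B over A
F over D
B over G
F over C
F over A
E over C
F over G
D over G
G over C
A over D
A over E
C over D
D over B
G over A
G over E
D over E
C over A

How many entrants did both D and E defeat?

D beat: B, E, G.
E beat: B, C.
Both beat: B — 1.

1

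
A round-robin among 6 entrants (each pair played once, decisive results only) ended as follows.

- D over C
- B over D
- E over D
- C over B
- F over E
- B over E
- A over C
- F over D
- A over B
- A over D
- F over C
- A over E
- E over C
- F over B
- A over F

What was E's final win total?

E's results: beat C, D; lost to A, B, F.
That is 2 wins.

2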